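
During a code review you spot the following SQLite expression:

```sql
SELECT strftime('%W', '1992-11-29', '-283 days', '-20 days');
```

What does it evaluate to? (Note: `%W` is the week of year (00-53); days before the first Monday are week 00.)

First apply '-283 days', '-20 days': 1992-11-29 → 1992-01-31.
1992-01-31 is a Friday. SQLite's %W counts Mondays since the year started; the result is 04.

04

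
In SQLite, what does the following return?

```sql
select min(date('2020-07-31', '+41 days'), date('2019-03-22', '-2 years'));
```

date('2020-07-31', '+41 days') → 2020-09-10.
date('2019-03-22', '-2 years') → 2017-03-22.
Earlier of the two is 2017-03-22.

2017-03-22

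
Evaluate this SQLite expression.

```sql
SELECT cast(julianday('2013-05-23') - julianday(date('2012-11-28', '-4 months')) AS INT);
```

299

Adding -4 months to 2012-11-28 gives 2012-07-28.
3 days remain in July 2012 after the 28th (31 − 28).
Full months from August 2012 through April 2013 contribute their day counts.
Then 23 days into May 2013.
Total: 3 + 31 + 30 + 31 + 30 + 31 + 31 + 28 + 31 + 30 + 23 = 299.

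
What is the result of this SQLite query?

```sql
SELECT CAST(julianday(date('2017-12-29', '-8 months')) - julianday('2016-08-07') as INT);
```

265

Adding -8 months to 2017-12-29 gives 2017-04-29.
24 days remain in August 2016 after the 7th (31 − 7).
Full months from September 2016 through March 2017 contribute their day counts.
Then 29 days into April 2017.
Total: 24 + 30 + 31 + 30 + 31 + 31 + 28 + 31 + 29 = 265.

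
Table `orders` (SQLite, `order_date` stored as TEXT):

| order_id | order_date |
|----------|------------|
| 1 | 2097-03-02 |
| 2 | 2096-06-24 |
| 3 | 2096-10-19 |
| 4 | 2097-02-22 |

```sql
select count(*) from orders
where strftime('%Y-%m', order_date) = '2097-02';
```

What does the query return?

Rows with year-month 2097-02: 2097-02-22 → 1.

1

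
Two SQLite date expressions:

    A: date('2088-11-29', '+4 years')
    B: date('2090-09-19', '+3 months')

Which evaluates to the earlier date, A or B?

A = 2092-11-29.
B = 2090-12-19.
B is earlier.

B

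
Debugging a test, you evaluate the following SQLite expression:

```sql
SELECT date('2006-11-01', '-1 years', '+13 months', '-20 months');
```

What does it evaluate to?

2005-04-01

Adding -1 year to 2006-11-01 gives 2005-11-01.
Adding +13 months to 2005-11-01 gives 2006-12-01.
Adding -20 months to 2006-12-01 gives 2005-04-01.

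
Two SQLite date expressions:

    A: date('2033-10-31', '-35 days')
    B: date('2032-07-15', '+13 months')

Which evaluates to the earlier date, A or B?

A = 2033-09-26.
B = 2033-08-15.
B is earlier.

B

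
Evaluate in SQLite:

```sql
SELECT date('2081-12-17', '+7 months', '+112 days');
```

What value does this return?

2082-11-06

Adding +7 months to 2081-12-17 gives 2082-07-17.
Applying '+112 days' to 2082-07-17: counting 112 days forward gives 2082-11-06.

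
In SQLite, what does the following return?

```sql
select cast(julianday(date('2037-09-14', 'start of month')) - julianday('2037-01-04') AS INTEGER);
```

`start of month` rewinds 2037-09-14 to 2037-09-01.
27 days remain in January 2037 after the 4th (31 − 4).
Full months from February 2037 through August 2037 contribute their day counts.
Then 1 day into September 2037.
Total: 27 + 28 + 31 + 30 + 31 + 30 + 31 + 31 + 1 = 240.

240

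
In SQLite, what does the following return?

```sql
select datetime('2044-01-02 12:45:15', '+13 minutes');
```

+13 minutes from 2044-01-02 12:45:15 is 2044-01-02 12:58:15.

2044-01-02 12:58:15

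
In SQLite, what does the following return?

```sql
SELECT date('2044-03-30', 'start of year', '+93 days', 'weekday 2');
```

2044-04-05

`start of year` rewinds 2044-03-30 to 2044-01-01.
Applying '+93 days' to 2044-01-01: counting 93 days forward gives 2044-04-03.
`weekday 2` advances to the next Tuesday; 2044-04-03 is a Sunday, so it moves forward to 2044-04-05.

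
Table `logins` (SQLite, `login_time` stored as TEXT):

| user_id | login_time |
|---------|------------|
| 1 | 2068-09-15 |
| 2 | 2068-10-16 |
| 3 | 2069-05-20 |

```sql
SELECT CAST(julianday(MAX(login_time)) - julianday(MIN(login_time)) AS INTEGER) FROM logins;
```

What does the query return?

247

MIN = 2068-09-15, MAX = 2069-05-20.
15 days remain in September 2068 after the 15th (30 − 15).
Full months from October 2068 through April 2069 contribute their day counts.
Then 20 days into May 2069.
Total: 15 + 31 + 30 + 31 + 31 + 28 + 31 + 30 + 20 = 247.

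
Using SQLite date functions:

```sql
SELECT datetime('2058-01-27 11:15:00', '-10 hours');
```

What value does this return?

-10 hours from 2058-01-27 11:15:00 is 2058-01-27 01:15:00.

2058-01-27 01:15:00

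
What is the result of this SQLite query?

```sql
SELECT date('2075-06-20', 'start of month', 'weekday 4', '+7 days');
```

2075-06-13

`start of month` rewinds 2075-06-20 to 2075-06-01.
`weekday 4` advances to the next Thursday; 2075-06-01 is a Saturday, so it moves forward to 2075-06-06.
Advancing 7 more days within June lands on 2075-06-13.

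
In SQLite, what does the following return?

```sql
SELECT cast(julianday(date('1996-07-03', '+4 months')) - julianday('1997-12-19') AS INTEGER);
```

Adding +4 months to 1996-07-03 gives 1996-11-03.
27 days remain in November 1996 after the 3rd (30 − 3).
Full months from December 1996 through November 1997 contribute their day counts.
Then 19 days into December 1997.
Total: 27 + 31 + 31 + 28 + 31 + 30 + 31 + 30 + 31 + 31 + 30 + 31 + 30 + 19 = 411.
The subtraction is earlier − later, so the result is −411 → -411.

-411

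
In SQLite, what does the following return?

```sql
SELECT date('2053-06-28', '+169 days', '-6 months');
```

Applying '+169 days' to 2053-06-28: counting 169 days forward gives 2053-12-14.
Adding -6 months to 2053-12-14 gives 2053-06-14.

2053-06-14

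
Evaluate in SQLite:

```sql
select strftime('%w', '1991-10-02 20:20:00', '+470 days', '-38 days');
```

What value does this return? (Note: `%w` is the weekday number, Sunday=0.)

1

First apply '+470 days', '-38 days': 1991-10-02 20:20:00 → 1992-12-07 20:20:00.
1992-12-07 is a Monday; with Sunday=0 that is 1.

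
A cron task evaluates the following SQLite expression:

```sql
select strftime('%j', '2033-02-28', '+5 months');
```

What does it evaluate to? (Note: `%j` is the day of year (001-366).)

209

First apply '+5 months': 2033-02-28 → 2033-07-28.
Day-of-year for 2033-07-28: days since 2033-01-01 inclusive = 209, zero-padded to 209.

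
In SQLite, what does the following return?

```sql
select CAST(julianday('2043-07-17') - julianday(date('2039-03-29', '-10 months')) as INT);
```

1875

Adding -10 months to 2039-03-29 gives 2038-05-29.
2 days remain in May 2038 after the 29th (31 − 29).
Full months from June 2038 through June 2043 contribute their day counts.
Then 17 days into July 2043.
Total: 2 + 30 + 31 + 31 + 30 + 31 + 30 + 31 + 31 + 28 + 31 + 30 + 31 + 30 + 31 + 31 + 30 + 31 + 30 + 31 + 31 + 29 + 31 + 30 + 31 + 30 + 31 + 31 + 30 + 31 + 30 + 31 + 31 + 28 + 31 + 30 + 31 + 30 + 31 + 31 + 30 + 31 + 30 + 31 + 31 + 28 + 31 + 30 + 31 + 30 + 31 + 31 + 30 + 31 + 30 + 31 + 31 + 28 + 31 + 30 + 31 + 30 + 17 = 1875.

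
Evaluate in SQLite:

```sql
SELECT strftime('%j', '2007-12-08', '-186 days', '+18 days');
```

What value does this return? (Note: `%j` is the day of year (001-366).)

First apply '-186 days', '+18 days': 2007-12-08 → 2007-06-23.
Day-of-year for 2007-06-23: days since 2007-01-01 inclusive = 174, zero-padded to 174.

174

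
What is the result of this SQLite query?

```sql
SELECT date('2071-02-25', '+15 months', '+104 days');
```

Adding +15 months to 2071-02-25 gives 2072-05-25.
Applying '+104 days' to 2072-05-25: counting 104 days forward gives 2072-09-06.

2072-09-06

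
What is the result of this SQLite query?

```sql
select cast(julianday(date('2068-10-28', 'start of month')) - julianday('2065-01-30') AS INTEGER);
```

`start of month` rewinds 2068-10-28 to 2068-10-01.
1 day remains in January 2065 after the 30th (31 − 30).
Full months from February 2065 through September 2068 contribute their day counts.
Then 1 day into October 2068.
Total: 1 + 28 + 31 + 30 + 31 + 30 + 31 + 31 + 30 + 31 + 30 + 31 + 31 + 28 + 31 + 30 + 31 + 30 + 31 + 31 + 30 + 31 + 30 + 31 + 31 + 28 + 31 + 30 + 31 + 30 + 31 + 31 + 30 + 31 + 30 + 31 + 31 + 29 + 31 + 30 + 31 + 30 + 31 + 31 + 30 + 1 = 1340.

1340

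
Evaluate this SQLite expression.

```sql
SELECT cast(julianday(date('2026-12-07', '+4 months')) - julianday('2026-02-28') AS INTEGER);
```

Adding +4 months to 2026-12-07 gives 2027-04-07.
0 days remain in February 2026 after the 28th (28 − 28).
Full months from March 2026 through March 2027 contribute their day counts.
Then 7 days into April 2027.
Total: 0 + 31 + 30 + 31 + 30 + 31 + 31 + 30 + 31 + 30 + 31 + 31 + 28 + 31 + 7 = 403.

403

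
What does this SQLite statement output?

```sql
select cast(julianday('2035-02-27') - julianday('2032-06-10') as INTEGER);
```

992

20 days remain in June 2032 after the 10th (30 − 10).
Full months from July 2032 through January 2035 contribute their day counts.
Then 27 days into February 2035.
Total: 20 + 31 + 31 + 30 + 31 + 30 + 31 + 31 + 28 + 31 + 30 + 31 + 30 + 31 + 31 + 30 + 31 + 30 + 31 + 31 + 28 + 31 + 30 + 31 + 30 + 31 + 31 + 30 + 31 + 30 + 31 + 31 + 27 = 992.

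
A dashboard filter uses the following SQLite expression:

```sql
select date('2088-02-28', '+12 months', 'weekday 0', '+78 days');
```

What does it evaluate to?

2089-05-23

Adding +12 months to 2088-02-28 gives 2089-02-28.
`weekday 0` advances to the next Sunday; 2089-02-28 is a Monday, so it moves forward to 2089-03-06.
Applying '+78 days' to 2089-03-06: counting 78 days forward gives 2089-05-23.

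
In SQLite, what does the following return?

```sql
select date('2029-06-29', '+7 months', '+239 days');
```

Adding +7 months to 2029-06-29 gives 2030-01-29.
Applying '+239 days' to 2030-01-29: counting 239 days forward gives 2030-09-25.

2030-09-25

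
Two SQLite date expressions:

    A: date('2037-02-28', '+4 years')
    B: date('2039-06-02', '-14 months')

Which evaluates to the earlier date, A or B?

A = 2041-02-28.
B = 2038-04-02.
B is earlier.

B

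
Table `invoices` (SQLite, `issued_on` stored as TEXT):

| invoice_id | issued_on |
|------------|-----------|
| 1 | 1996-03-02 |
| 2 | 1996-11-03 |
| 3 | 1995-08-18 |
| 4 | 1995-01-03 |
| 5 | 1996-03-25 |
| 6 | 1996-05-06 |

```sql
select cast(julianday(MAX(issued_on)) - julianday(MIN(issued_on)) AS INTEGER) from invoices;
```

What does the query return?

670

MIN = 1995-01-03, MAX = 1996-11-03.
28 days remain in January 1995 after the 3rd (31 − 3).
Full months from February 1995 through October 1996 contribute their day counts.
Then 3 days into November 1996.
Total: 28 + 28 + 31 + 30 + 31 + 30 + 31 + 31 + 30 + 31 + 30 + 31 + 31 + 29 + 31 + 30 + 31 + 30 + 31 + 31 + 30 + 31 + 3 = 670.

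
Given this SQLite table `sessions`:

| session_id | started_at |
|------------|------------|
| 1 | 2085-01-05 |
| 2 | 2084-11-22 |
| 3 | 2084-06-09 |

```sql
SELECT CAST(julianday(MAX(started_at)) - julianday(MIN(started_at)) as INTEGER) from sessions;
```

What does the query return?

210

MIN = 2084-06-09, MAX = 2085-01-05.
21 days remain in June 2084 after the 9th (30 − 9).
Full months from July 2084 through December 2084 contribute their day counts.
Then 5 days into January 2085.
Total: 21 + 31 + 31 + 30 + 31 + 30 + 31 + 5 = 210.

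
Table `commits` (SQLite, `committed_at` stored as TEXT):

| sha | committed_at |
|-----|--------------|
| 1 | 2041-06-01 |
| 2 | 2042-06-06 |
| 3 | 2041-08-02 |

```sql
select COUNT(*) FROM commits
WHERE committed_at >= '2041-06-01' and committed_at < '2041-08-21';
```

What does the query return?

Rows in [2041-06-01, 2041-08-21): 2041-06-01, 2041-08-02 → 2 rows.

2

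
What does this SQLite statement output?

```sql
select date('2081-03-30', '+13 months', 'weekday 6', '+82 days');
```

Adding +13 months to 2081-03-30 gives 2082-04-30.
`weekday 6` advances to the next Saturday; 2082-04-30 is a Thursday, so it moves forward to 2082-05-02.
Applying '+82 days' to 2082-05-02: counting 82 days forward gives 2082-07-23.

2082-07-23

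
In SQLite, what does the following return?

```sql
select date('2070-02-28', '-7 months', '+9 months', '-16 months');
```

2068-12-28

Adding -7 months to 2070-02-28 gives 2069-07-28.
Adding +9 months to 2069-07-28 gives 2070-04-28.
Adding -16 months to 2070-04-28 gives 2068-12-28.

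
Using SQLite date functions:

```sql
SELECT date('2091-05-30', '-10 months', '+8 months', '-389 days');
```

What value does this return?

2090-03-06

Adding -10 months to 2091-05-30 gives 2090-07-30.
Adding +8 months to 2090-07-30 gives 2091-03-30.
Applying '-389 days' to 2091-03-30: counting 389 days back gives 2090-03-06.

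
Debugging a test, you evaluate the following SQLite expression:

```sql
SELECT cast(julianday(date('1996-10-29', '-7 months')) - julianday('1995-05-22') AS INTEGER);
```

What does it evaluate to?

Adding -7 months to 1996-10-29 gives 1996-03-29.
9 days remain in May 1995 after the 22nd (31 − 22).
Full months from June 1995 through February 1996 contribute their day counts.
Then 29 days into March 1996.
Total: 9 + 30 + 31 + 31 + 30 + 31 + 30 + 31 + 31 + 29 + 29 = 312.

312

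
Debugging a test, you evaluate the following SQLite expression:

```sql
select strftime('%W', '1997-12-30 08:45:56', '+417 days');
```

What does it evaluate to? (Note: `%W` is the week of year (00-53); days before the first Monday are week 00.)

First apply '+417 days': 1997-12-30 08:45:56 → 1999-02-20 08:45:56.
1999-02-20 is a Saturday. SQLite's %W counts Mondays since the year started; the result is 07.

07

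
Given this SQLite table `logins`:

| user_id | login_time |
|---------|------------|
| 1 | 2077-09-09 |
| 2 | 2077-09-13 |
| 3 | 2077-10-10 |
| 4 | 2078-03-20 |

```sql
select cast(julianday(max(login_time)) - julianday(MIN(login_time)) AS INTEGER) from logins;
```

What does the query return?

192

MIN = 2077-09-09, MAX = 2078-03-20.
21 days remain in September 2077 after the 9th (30 − 9).
October 2077: 31 days.
November 2077: 30 days.
December 2077: 31 days.
January 2078: 31 days.
February 2078: 28 days.
Then 20 days into March 2078.
Total: 21 + 31 + 30 + 31 + 31 + 28 + 20 = 192.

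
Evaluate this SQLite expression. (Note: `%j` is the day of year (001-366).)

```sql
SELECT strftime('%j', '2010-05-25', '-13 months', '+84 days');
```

199

First apply '-13 months', '+84 days': 2010-05-25 → 2009-07-18.
Day-of-year for 2009-07-18: days since 2009-01-01 inclusive = 199, zero-padded to 199.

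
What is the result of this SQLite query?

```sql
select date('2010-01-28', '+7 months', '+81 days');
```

Adding +7 months to 2010-01-28 gives 2010-08-28.
Applying '+81 days' to 2010-08-28: counting 81 days forward gives 2010-11-17.

2010-11-17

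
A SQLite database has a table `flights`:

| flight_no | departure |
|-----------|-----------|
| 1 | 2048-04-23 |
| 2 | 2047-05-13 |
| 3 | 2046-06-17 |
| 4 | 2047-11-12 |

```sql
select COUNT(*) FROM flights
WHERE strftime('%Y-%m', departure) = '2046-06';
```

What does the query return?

1

Rows with year-month 2046-06: 2046-06-17 → 1.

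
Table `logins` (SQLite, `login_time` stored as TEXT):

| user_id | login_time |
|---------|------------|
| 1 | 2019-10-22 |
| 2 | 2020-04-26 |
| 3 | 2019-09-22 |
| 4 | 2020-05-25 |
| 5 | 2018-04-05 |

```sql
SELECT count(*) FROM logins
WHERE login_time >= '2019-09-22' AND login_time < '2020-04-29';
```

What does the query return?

3

Rows in [2019-09-22, 2020-04-29): 2019-10-22, 2020-04-26, 2019-09-22 → 3 rows.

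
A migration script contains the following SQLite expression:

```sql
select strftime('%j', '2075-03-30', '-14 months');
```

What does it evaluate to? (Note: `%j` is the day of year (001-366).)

030

First apply '-14 months': 2075-03-30 → 2074-01-30.
Day-of-year for 2074-01-30: days since 2074-01-01 inclusive = 30, zero-padded to 030.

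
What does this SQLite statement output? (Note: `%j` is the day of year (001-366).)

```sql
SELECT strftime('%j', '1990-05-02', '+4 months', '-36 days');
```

First apply '+4 months', '-36 days': 1990-05-02 → 1990-07-28.
Day-of-year for 1990-07-28: days since 1990-01-01 inclusive = 209, zero-padded to 209.

209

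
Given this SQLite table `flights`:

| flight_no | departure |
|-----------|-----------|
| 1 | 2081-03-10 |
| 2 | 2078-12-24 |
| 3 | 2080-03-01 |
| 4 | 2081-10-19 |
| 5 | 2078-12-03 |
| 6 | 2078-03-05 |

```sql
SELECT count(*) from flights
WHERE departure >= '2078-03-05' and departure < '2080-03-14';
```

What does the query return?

Rows in [2078-03-05, 2080-03-14): 2078-12-24, 2080-03-01, 2078-12-03, 2078-03-05 → 4 rows.

4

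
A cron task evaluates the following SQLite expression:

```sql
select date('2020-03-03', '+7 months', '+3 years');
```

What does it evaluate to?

2023-10-03

Adding +7 months to 2020-03-03 gives 2020-10-03.
Adding +3 years to 2020-10-03 gives 2023-10-03.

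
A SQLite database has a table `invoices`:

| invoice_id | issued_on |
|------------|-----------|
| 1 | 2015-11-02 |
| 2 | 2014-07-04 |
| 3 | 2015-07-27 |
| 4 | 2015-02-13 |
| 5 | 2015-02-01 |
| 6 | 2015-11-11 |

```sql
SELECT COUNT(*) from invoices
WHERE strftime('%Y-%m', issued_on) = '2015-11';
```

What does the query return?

2

Rows with year-month 2015-11: 2015-11-02, 2015-11-11 → 2.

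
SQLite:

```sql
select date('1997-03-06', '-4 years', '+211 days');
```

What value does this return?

1993-10-03

Adding -4 years to 1997-03-06 gives 1993-03-06.
Applying '+211 days' to 1993-03-06: counting 211 days forward gives 1993-10-03.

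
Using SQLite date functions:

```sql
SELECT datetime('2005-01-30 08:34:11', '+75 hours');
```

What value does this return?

2005-02-02 11:34:11

+75 hours from 2005-01-30 08:34:11 is 2005-02-02 11:34:11 (crosses midnight).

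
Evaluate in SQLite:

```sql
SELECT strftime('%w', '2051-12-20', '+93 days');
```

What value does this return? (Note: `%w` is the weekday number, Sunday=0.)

First apply '+93 days': 2051-12-20 → 2052-03-22.
2052-03-22 is a Friday; with Sunday=0 that is 5.

5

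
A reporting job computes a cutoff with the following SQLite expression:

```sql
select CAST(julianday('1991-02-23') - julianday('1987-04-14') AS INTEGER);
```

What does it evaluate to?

1411

16 days remain in April 1987 after the 14th (30 − 14).
Full months from May 1987 through January 1991 contribute their day counts.
Then 23 days into February 1991.
Total: 16 + 31 + 30 + 31 + 31 + 30 + 31 + 30 + 31 + 31 + 29 + 31 + 30 + 31 + 30 + 31 + 31 + 30 + 31 + 30 + 31 + 31 + 28 + 31 + 30 + 31 + 30 + 31 + 31 + 30 + 31 + 30 + 31 + 31 + 28 + 31 + 30 + 31 + 30 + 31 + 31 + 30 + 31 + 30 + 31 + 31 + 23 = 1411.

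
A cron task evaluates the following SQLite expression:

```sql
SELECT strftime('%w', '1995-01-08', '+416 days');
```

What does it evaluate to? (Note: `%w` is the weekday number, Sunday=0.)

First apply '+416 days': 1995-01-08 → 1996-02-28.
1996-02-28 is a Wednesday; with Sunday=0 that is 3.

3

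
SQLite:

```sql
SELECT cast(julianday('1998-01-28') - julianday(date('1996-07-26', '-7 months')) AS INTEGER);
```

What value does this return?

764

Adding -7 months to 1996-07-26 gives 1995-12-26.
5 days remain in December 1995 after the 26th (31 − 26).
Full months from January 1996 through December 1997 contribute their day counts.
Then 28 days into January 1998.
Total: 5 + 31 + 29 + 31 + 30 + 31 + 30 + 31 + 31 + 30 + 31 + 30 + 31 + 31 + 28 + 31 + 30 + 31 + 30 + 31 + 31 + 30 + 31 + 30 + 31 + 28 = 764.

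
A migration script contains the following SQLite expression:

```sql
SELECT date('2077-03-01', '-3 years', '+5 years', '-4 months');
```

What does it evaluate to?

2078-11-01

Adding -3 years to 2077-03-01 gives 2074-03-01.
Adding +5 years to 2074-03-01 gives 2079-03-01.
Adding -4 months to 2079-03-01 gives 2078-11-01.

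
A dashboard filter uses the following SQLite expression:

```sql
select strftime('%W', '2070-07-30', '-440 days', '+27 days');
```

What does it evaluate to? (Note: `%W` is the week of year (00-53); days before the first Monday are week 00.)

First apply '-440 days', '+27 days': 2070-07-30 → 2069-06-12.
2069-06-12 is a Wednesday. SQLite's %W counts Mondays since the year started; the result is 23.

23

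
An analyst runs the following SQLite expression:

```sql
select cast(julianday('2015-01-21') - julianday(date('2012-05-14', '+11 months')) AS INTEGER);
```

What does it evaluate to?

Adding +11 months to 2012-05-14 gives 2013-04-14.
16 days remain in April 2013 after the 14th (30 − 14).
Full months from May 2013 through December 2014 contribute their day counts.
Then 21 days into January 2015.
Total: 16 + 31 + 30 + 31 + 31 + 30 + 31 + 30 + 31 + 31 + 28 + 31 + 30 + 31 + 30 + 31 + 31 + 30 + 31 + 30 + 31 + 21 = 647.

647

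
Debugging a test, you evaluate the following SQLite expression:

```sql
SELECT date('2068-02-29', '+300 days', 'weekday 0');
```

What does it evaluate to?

Applying '+300 days' to 2068-02-29: counting 300 days forward gives 2068-12-25.
`weekday 0` advances to the next Sunday; 2068-12-25 is a Tuesday, so it moves forward to 2068-12-30.

2068-12-30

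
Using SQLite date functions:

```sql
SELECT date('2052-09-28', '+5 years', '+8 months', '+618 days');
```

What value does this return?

Adding +5 years to 2052-09-28 gives 2057-09-28.
Adding +8 months to 2057-09-28 gives 2058-05-28.
Applying '+618 days' to 2058-05-28: counting 618 days forward gives 2060-02-05.

2060-02-05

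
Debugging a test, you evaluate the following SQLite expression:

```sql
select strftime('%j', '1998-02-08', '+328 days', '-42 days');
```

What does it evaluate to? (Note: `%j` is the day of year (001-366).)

First apply '+328 days', '-42 days': 1998-02-08 → 1998-11-21.
Day-of-year for 1998-11-21: days since 1998-01-01 inclusive = 325, zero-padded to 325.

325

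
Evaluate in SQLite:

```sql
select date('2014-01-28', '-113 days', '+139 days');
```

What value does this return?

2014-02-23

Applying '-113 days' to 2014-01-28: counting 113 days back gives 2013-10-07.
Applying '+139 days' to 2013-10-07: counting 139 days forward gives 2014-02-23.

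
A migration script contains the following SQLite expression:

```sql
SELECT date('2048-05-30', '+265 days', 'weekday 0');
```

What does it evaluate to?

Applying '+265 days' to 2048-05-30: counting 265 days forward gives 2049-02-19.
`weekday 0` advances to the next Sunday; 2049-02-19 is a Friday, so it moves forward to 2049-02-21.

2049-02-21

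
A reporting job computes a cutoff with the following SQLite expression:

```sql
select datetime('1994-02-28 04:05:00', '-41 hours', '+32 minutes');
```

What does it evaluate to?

-41 hours from 1994-02-28 04:05:00 is 1994-02-26 11:05:00 (crosses midnight).
+32 minutes from 1994-02-26 11:05:00 is 1994-02-26 11:37:00.

1994-02-26 11:37:00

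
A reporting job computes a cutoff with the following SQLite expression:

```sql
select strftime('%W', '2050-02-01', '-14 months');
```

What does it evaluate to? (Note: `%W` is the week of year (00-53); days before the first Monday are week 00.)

48

First apply '-14 months': 2050-02-01 → 2048-12-01.
2048-12-01 is a Tuesday. SQLite's %W counts Mondays since the year started; the result is 48.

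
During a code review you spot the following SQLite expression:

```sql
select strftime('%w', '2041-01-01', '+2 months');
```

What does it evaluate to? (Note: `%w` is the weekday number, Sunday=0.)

First apply '+2 months': 2041-01-01 → 2041-03-01.
2041-03-01 is a Friday; with Sunday=0 that is 5.

5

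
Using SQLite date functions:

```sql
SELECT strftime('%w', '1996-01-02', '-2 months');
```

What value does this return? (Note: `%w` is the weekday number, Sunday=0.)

First apply '-2 months': 1996-01-02 → 1995-11-02.
1995-11-02 is a Thursday; with Sunday=0 that is 4.

4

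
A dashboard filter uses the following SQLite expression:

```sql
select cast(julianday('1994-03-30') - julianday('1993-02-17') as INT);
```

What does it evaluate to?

11 days remain in February 1993 after the 17th (28 − 17).
Full months from March 1993 through February 1994 contribute their day counts.
Then 30 days into March 1994.
Total: 11 + 31 + 30 + 31 + 30 + 31 + 31 + 30 + 31 + 30 + 31 + 31 + 28 + 30 = 406.

406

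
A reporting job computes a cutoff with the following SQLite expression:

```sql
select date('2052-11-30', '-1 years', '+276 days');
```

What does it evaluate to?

2052-09-01

Adding -1 year to 2052-11-30 gives 2051-11-30.
Applying '+276 days' to 2051-11-30: counting 276 days forward gives 2052-09-01.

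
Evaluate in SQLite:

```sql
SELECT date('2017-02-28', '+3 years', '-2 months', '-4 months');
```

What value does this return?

Adding +3 years to 2017-02-28 gives 2020-02-28.
Adding -2 months to 2020-02-28 gives 2019-12-28.
Adding -4 months to 2019-12-28 gives 2019-08-28.

2019-08-28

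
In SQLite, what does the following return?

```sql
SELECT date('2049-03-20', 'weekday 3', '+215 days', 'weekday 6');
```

2049-10-30

`weekday 3` advances to the next Wednesday; 2049-03-20 is a Saturday, so it moves forward to 2049-03-24.
Applying '+215 days' to 2049-03-24: counting 215 days forward gives 2049-10-25.
`weekday 6` advances to the next Saturday; 2049-10-25 is a Monday, so it moves forward to 2049-10-30.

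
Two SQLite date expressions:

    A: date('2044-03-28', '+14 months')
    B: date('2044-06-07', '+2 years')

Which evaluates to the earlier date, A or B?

A

A = 2045-05-28.
B = 2046-06-07.
A is earlier.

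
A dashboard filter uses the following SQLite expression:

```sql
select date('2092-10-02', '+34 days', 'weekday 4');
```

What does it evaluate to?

October 2092 has 31 days; 29 remain after the 2nd, so 30 days reach 2092-11-01.
Advancing 4 more days within November lands on 2092-11-05.
`weekday 4` advances to the next Thursday; 2092-11-05 is a Wednesday, so it moves forward to 2092-11-06.

2092-11-06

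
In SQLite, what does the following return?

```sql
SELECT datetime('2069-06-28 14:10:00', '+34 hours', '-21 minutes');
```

+34 hours from 2069-06-28 14:10:00 is 2069-06-30 00:10:00 (crosses midnight).
-21 minutes from 2069-06-30 00:10:00 is 2069-06-29 23:49:00.

2069-06-29 23:49:00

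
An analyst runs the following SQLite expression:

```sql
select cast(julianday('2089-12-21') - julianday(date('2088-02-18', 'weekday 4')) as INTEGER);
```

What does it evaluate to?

`weekday 4` advances to the next Thursday; 2088-02-18 is a Wednesday, so it moves forward to 2088-02-19.
10 days remain in February 2088 after the 19th (29 − 19).
Full months from March 2088 through November 2089 contribute their day counts.
Then 21 days into December 2089.
Total: 10 + 31 + 30 + 31 + 30 + 31 + 31 + 30 + 31 + 30 + 31 + 31 + 28 + 31 + 30 + 31 + 30 + 31 + 31 + 30 + 31 + 30 + 21 = 671.

671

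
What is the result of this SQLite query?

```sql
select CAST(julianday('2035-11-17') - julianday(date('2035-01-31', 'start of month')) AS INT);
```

320

`start of month` rewinds 2035-01-31 to 2035-01-01.
30 days remain in January 2035 after the 1st (31 − 1).
Full months from February 2035 through October 2035 contribute their day counts.
Then 17 days into November 2035.
Total: 30 + 28 + 31 + 30 + 31 + 30 + 31 + 31 + 30 + 31 + 17 = 320.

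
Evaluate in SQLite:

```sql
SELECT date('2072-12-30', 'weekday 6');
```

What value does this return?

2072-12-31

`weekday 6` advances to the next Saturday; 2072-12-30 is a Friday, so it moves forward to 2072-12-31.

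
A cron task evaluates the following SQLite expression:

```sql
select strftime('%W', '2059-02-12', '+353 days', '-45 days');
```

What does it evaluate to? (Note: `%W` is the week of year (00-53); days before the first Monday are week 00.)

50

First apply '+353 days', '-45 days': 2059-02-12 → 2059-12-17.
2059-12-17 is a Wednesday. SQLite's %W counts Mondays since the year started; the result is 50.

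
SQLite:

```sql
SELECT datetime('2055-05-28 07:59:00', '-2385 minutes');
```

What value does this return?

2055-05-26 16:14:00

2385 minutes = 39h 45m; -2385 minutes from 2055-05-28 07:59:00 is 2055-05-26 16:14:00 (crosses midnight).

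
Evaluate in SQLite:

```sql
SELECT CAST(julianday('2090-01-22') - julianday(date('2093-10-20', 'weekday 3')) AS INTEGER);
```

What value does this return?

`weekday 3` advances to the next Wednesday; 2093-10-20 is a Tuesday, so it moves forward to 2093-10-21.
9 days remain in January 2090 after the 22nd (31 − 22).
Full months from February 2090 through September 2093 contribute their day counts.
Then 21 days into October 2093.
Total: 9 + 28 + 31 + 30 + 31 + 30 + 31 + 31 + 30 + 31 + 30 + 31 + 31 + 28 + 31 + 30 + 31 + 30 + 31 + 31 + 30 + 31 + 30 + 31 + 31 + 29 + 31 + 30 + 31 + 30 + 31 + 31 + 30 + 31 + 30 + 31 + 31 + 28 + 31 + 30 + 31 + 30 + 31 + 31 + 30 + 21 = 1368.
The subtraction is earlier − later, so the result is −1368 → -1368.

-1368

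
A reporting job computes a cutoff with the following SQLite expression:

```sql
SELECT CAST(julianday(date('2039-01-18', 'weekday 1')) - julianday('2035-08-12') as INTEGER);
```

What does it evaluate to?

`weekday 1` advances to the next Monday; 2039-01-18 is a Tuesday, so it moves forward to 2039-01-24.
19 days remain in August 2035 after the 12th (31 − 12).
Full months from September 2035 through December 2038 contribute their day counts.
Then 24 days into January 2039.
Total: 19 + 30 + 31 + 30 + 31 + 31 + 29 + 31 + 30 + 31 + 30 + 31 + 31 + 30 + 31 + 30 + 31 + 31 + 28 + 31 + 30 + 31 + 30 + 31 + 31 + 30 + 31 + 30 + 31 + 31 + 28 + 31 + 30 + 31 + 30 + 31 + 31 + 30 + 31 + 30 + 31 + 24 = 1261.

1261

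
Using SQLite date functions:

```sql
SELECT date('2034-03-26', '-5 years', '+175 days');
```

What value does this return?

Adding -5 years to 2034-03-26 gives 2029-03-26.
Applying '+175 days' to 2029-03-26: counting 175 days forward gives 2029-09-17.

2029-09-17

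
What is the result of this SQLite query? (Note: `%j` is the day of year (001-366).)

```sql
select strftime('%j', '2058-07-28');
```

Day-of-year for 2058-07-28: days since 2058-01-01 inclusive = 209, zero-padded to 209.

209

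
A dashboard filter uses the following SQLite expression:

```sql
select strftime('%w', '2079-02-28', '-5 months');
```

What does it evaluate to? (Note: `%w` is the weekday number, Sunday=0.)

3

First apply '-5 months': 2079-02-28 → 2078-09-28.
2078-09-28 is a Wednesday; with Sunday=0 that is 3.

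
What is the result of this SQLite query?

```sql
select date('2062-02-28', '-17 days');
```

2062-02-11

Going back 17 days within February lands on 2062-02-11.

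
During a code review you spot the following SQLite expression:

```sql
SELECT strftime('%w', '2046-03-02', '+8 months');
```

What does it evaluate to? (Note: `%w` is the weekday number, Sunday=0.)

First apply '+8 months': 2046-03-02 → 2046-11-02.
2046-11-02 is a Friday; with Sunday=0 that is 5.

5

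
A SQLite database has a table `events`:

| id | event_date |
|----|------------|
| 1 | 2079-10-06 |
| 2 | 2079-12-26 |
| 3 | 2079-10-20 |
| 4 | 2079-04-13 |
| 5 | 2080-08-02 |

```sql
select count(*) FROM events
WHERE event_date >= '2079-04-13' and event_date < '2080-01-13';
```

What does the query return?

4

Rows in [2079-04-13, 2080-01-13): 2079-10-06, 2079-12-26, 2079-10-20, 2079-04-13 → 4 rows.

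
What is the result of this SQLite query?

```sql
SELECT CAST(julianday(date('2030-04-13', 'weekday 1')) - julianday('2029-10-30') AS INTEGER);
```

167

`weekday 1` advances to the next Monday; 2030-04-13 is a Saturday, so it moves forward to 2030-04-15.
1 day remains in October 2029 after the 30th (31 − 30).
November 2029: 30 days.
December 2029: 31 days.
January 2030: 31 days.
February 2030: 28 days.
March 2030: 31 days.
Then 15 days into April 2030.
Total: 1 + 30 + 31 + 31 + 28 + 31 + 15 = 167.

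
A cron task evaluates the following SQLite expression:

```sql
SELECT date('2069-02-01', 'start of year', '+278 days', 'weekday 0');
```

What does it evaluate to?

`start of year` rewinds 2069-02-01 to 2069-01-01.
Applying '+278 days' to 2069-01-01: counting 278 days forward gives 2069-10-06.
`weekday 0` advances to the next Sunday; 2069-10-06 is already a Sunday, so it stays at 2069-10-06.

2069-10-06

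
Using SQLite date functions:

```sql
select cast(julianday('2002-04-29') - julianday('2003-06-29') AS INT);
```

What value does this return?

1 day remains in April 2002 after the 29th (30 − 29).
Full months from May 2002 through May 2003 contribute their day counts.
Then 29 days into June 2003.
Total: 1 + 31 + 30 + 31 + 31 + 30 + 31 + 30 + 31 + 31 + 28 + 31 + 30 + 31 + 29 = 426.
The subtraction is earlier − later, so the result is −426 → -426.

-426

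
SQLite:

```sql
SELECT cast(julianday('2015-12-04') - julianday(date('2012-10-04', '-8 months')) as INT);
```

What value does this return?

1399

Adding -8 months to 2012-10-04 gives 2012-02-04.
25 days remain in February 2012 after the 4th (29 − 4).
Full months from March 2012 through November 2015 contribute their day counts.
Then 4 days into December 2015.
Total: 25 + 31 + 30 + 31 + 30 + 31 + 31 + 30 + 31 + 30 + 31 + 31 + 28 + 31 + 30 + 31 + 30 + 31 + 31 + 30 + 31 + 30 + 31 + 31 + 28 + 31 + 30 + 31 + 30 + 31 + 31 + 30 + 31 + 30 + 31 + 31 + 28 + 31 + 30 + 31 + 30 + 31 + 31 + 30 + 31 + 30 + 4 = 1399.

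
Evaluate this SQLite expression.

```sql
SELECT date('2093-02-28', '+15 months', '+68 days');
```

Adding +15 months to 2093-02-28 gives 2094-05-28.
Applying '+68 days' to 2094-05-28: counting 68 days forward gives 2094-08-04.

2094-08-04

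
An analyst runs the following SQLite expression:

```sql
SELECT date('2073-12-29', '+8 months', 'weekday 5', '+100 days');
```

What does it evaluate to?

Adding +8 months to 2073-12-29 gives 2074-08-29.
`weekday 5` advances to the next Friday; 2074-08-29 is a Wednesday, so it moves forward to 2074-08-31.
Applying '+100 days' to 2074-08-31: counting 100 days forward gives 2074-12-09.

2074-12-09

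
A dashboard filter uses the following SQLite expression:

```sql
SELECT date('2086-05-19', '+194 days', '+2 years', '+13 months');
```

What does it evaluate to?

Applying '+194 days' to 2086-05-19: counting 194 days forward gives 2086-11-29.
Adding +2 years to 2086-11-29 gives 2088-11-29.
Adding +13 months to 2088-11-29 gives 2089-12-29.

2089-12-29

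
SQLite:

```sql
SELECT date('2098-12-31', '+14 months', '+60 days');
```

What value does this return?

2100-05-02

Adding +14 months to 2098-12-31 targets 2100-02-31. February 2100 has only 28 days, so SQLite normalizes the 3-day overflow forward to 2100-03-03.
Applying '+60 days' to 2100-03-03: counting 60 days forward gives 2100-05-02.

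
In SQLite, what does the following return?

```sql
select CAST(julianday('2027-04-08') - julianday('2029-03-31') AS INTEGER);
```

22 days remain in April 2027 after the 8th (30 − 8).
Full months from May 2027 through February 2029 contribute their day counts.
Then 31 days into March 2029.
Total: 22 + 31 + 30 + 31 + 31 + 30 + 31 + 30 + 31 + 31 + 29 + 31 + 30 + 31 + 30 + 31 + 31 + 30 + 31 + 30 + 31 + 31 + 28 + 31 = 723.
The subtraction is earlier − later, so the result is −723 → -723.

-723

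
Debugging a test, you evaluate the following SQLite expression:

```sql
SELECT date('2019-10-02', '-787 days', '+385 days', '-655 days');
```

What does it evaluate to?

2016-11-09

Applying '-787 days' to 2019-10-02: counting 787 days back gives 2017-08-06.
Applying '+385 days' to 2017-08-06: counting 385 days forward gives 2018-08-26.
Applying '-655 days' to 2018-08-26: counting 655 days back gives 2016-11-09.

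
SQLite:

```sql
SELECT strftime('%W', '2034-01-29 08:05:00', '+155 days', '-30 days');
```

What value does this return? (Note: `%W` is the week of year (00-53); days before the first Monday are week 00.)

22

First apply '+155 days', '-30 days': 2034-01-29 08:05:00 → 2034-06-03 08:05:00.
2034-06-03 is a Saturday. SQLite's %W counts Mondays since the year started; the result is 22.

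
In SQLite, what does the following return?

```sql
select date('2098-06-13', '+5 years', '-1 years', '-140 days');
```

2102-01-24

Adding +5 years to 2098-06-13 gives 2103-06-13.
Adding -1 year to 2103-06-13 gives 2102-06-13.
Applying '-140 days' to 2102-06-13: counting 140 days back gives 2102-01-24.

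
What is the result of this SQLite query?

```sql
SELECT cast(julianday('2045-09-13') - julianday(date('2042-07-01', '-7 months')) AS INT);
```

Adding -7 months to 2042-07-01 gives 2041-12-01.
30 days remain in December 2041 after the 1st (31 − 1).
Full months from January 2042 through August 2045 contribute their day counts.
Then 13 days into September 2045.
Total: 30 + 31 + 28 + 31 + 30 + 31 + 30 + 31 + 31 + 30 + 31 + 30 + 31 + 31 + 28 + 31 + 30 + 31 + 30 + 31 + 31 + 30 + 31 + 30 + 31 + 31 + 29 + 31 + 30 + 31 + 30 + 31 + 31 + 30 + 31 + 30 + 31 + 31 + 28 + 31 + 30 + 31 + 30 + 31 + 31 + 13 = 1382.

1382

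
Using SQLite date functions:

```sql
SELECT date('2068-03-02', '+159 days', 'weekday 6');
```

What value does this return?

Applying '+159 days' to 2068-03-02: counting 159 days forward gives 2068-08-08.
`weekday 6` advances to the next Saturday; 2068-08-08 is a Wednesday, so it moves forward to 2068-08-11.

2068-08-11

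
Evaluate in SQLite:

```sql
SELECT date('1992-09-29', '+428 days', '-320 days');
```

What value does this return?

1993-01-15

Applying '+428 days' to 1992-09-29: counting 428 days forward gives 1993-12-01.
Applying '-320 days' to 1993-12-01: counting 320 days back gives 1993-01-15.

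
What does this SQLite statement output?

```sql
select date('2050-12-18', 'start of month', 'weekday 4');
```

`start of month` rewinds 2050-12-18 to 2050-12-01.
`weekday 4` advances to the next Thursday; 2050-12-01 is already a Thursday, so it stays at 2050-12-01.

2050-12-01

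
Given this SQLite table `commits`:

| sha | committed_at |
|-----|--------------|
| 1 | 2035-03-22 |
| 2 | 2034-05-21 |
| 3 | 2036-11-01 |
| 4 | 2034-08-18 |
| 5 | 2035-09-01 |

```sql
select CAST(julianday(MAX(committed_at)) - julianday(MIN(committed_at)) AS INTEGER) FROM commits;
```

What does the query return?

895

MIN = 2034-05-21, MAX = 2036-11-01.
10 days remain in May 2034 after the 21st (31 − 21).
Full months from June 2034 through October 2036 contribute their day counts.
Then 1 day into November 2036.
Total: 10 + 30 + 31 + 31 + 30 + 31 + 30 + 31 + 31 + 28 + 31 + 30 + 31 + 30 + 31 + 31 + 30 + 31 + 30 + 31 + 31 + 29 + 31 + 30 + 31 + 30 + 31 + 31 + 30 + 31 + 1 = 895.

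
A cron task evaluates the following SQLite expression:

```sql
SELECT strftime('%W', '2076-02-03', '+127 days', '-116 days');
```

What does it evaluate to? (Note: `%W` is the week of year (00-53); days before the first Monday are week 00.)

First apply '+127 days', '-116 days': 2076-02-03 → 2076-02-14.
2076-02-14 is a Friday. SQLite's %W counts Mondays since the year started; the result is 06.

06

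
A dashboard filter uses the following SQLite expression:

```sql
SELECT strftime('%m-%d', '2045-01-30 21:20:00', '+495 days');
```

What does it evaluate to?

First apply '+495 days': 2045-01-30 21:20:00 → 2046-06-09 21:20:00.
`%m-%d` extracts the month-day: 06-09.

06-09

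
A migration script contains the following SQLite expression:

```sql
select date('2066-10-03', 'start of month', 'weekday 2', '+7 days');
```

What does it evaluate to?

2066-10-12

`start of month` rewinds 2066-10-03 to 2066-10-01.
`weekday 2` advances to the next Tuesday; 2066-10-01 is a Friday, so it moves forward to 2066-10-05.
Advancing 7 more days within October lands on 2066-10-12.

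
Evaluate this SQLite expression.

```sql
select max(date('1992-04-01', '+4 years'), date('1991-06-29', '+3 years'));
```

1996-04-01

date('1992-04-01', '+4 years') → 1996-04-01.
date('1991-06-29', '+3 years') → 1994-06-29.
Later of the two is 1996-04-01.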